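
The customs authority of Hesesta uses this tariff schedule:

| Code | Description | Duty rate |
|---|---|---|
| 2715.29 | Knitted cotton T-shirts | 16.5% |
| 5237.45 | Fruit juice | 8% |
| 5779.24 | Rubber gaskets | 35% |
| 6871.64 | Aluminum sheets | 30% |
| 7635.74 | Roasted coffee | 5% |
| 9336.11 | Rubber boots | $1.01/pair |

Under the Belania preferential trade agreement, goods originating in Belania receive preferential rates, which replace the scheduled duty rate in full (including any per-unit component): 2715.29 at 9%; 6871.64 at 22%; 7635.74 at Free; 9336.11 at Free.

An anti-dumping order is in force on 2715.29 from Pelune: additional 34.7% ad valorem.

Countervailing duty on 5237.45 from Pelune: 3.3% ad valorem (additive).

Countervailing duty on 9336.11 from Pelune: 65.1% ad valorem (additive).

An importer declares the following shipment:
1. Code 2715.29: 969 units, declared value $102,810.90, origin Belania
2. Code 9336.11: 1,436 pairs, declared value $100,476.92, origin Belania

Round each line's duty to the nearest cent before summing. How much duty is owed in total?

$9,252.98

Line 1 (2715.29, Belania, 969 units, $102,810.90):
Base rate for 2715.29 is 16.5%.
Origin Belania qualifies under the Hesesta–Belania agreement and 2715.29 is covered: preferential rate 9% applies instead.
The additional-duty order on 2715.29 targets Pelune, not Belania; it does not apply.
Duty = $102,810.90 × 9% = $9,252.98.
Line 2 (9336.11, Belania, 1,436 pairs, $100,476.92):
Base rate for 9336.11 is $1.01/pair.
Origin Belania qualifies under the Hesesta–Belania agreement and 9336.11 is covered: preferential rate Free applies instead.
The additional-duty order on 9336.11 targets Pelune, not Belania; it does not apply.
Duty = $100,476.92 × 0% = $0.00.
Total = $9,252.98 + $0.00 = $9,252.98.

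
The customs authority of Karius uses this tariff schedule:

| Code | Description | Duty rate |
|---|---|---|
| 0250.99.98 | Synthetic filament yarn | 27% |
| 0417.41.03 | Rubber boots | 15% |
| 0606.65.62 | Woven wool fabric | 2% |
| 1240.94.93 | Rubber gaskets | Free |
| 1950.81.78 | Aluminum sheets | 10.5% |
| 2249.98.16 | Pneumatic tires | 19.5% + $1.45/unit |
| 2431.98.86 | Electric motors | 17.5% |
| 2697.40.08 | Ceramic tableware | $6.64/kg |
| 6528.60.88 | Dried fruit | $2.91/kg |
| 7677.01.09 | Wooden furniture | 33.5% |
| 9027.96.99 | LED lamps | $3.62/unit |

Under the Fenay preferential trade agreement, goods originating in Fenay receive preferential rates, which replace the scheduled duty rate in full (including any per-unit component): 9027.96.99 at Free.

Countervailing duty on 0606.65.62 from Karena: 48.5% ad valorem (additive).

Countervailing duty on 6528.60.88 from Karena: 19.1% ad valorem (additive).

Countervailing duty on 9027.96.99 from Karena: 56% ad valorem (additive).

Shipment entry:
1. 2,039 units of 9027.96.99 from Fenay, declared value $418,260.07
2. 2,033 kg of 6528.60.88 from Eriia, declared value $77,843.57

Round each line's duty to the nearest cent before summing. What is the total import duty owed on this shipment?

Line 1 (9027.96.99, Fenay, 2,039 units, $418,260.07):
Base rate for 9027.96.99 is $3.62/unit.
Origin Fenay qualifies under the Karius–Fenay agreement and 9027.96.99 is covered: preferential rate Free applies instead.
The additional-duty order on 9027.96.99 targets Karena, not Fenay; it does not apply.
Duty = $418,260.07 × 0% = $0.00.
Line 2 (6528.60.88, Eriia, 2,033 kg, $77,843.57):
Base rate for 6528.60.88 is $2.91/kg.
The additional-duty order on 6528.60.88 targets Karena, not Eriia; it does not apply.
Duty = 2,033 × $2.91 = $5,916.03.
Total = $0.00 + $5,916.03 = $5,916.03.

$5,916.03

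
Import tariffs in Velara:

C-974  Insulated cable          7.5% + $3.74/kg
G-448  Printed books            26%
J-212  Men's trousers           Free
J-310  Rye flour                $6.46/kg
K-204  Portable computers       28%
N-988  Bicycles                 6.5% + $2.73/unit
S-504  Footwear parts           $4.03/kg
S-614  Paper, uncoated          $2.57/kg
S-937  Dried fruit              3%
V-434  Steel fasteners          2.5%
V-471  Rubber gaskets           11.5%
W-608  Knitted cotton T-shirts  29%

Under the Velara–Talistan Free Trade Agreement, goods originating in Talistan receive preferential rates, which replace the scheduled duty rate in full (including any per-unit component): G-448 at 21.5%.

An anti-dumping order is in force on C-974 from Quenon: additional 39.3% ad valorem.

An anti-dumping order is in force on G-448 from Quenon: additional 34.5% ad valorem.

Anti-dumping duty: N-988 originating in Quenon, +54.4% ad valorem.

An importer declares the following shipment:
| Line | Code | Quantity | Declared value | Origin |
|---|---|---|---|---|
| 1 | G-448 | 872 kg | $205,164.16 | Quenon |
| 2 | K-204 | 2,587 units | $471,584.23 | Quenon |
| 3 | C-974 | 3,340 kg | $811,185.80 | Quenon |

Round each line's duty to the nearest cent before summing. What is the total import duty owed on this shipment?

Line 1 (G-448, Quenon, 872 kg, $205,164.16):
Base rate for G-448 is 26%.
G-448 has an FTA preferential rate, but origin Quenon is not Talistan; base rate stands.
Additional duty on G-448 from Quenon: +34.5%. Applied ad valorem rate: 26% + 34.5% = 60.5%.
Duty = $205,164.16 × 60.5% = $124,124.32.
Line 2 (K-204, Quenon, 2,587 units, $471,584.23):
Base rate for K-204 is 28%.
Duty = $471,584.23 × 28% = $132,043.58.
Line 3 (C-974, Quenon, 3,340 kg, $811,185.80):
Base rate for C-974 is 7.5% + $3.74/kg.
Additional duty on C-974 from Quenon: +39.3%. Applied ad valorem rate: 7.5% + 39.3% = 46.8%.
Duty = $811,185.80 × 46.8% + 3,340 × $3.74 = $392,126.55.
Total = $124,124.32 + $132,043.58 + $392,126.55 = $648,294.45.

$648,294.45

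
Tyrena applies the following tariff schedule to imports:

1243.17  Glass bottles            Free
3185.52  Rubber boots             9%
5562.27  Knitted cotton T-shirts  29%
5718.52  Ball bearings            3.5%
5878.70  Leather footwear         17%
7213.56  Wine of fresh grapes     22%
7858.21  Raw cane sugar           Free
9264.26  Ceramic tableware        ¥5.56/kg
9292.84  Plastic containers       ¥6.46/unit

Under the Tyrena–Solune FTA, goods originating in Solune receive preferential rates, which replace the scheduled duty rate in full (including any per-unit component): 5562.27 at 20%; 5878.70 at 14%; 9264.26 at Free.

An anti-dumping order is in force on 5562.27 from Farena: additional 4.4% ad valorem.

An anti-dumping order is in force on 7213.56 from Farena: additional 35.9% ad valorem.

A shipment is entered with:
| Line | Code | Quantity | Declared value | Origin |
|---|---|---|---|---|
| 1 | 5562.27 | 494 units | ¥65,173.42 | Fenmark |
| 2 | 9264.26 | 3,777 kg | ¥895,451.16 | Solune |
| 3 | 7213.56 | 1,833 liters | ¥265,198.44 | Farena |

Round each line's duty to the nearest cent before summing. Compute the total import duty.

Line 1 (5562.27, Fenmark, 494 units, ¥65,173.42):
Base rate for 5562.27 is 29%.
5562.27 has an FTA preferential rate, but origin Fenmark is not Solune; base rate stands.
The additional-duty order on 5562.27 targets Farena, not Fenmark; it does not apply.
Duty = ¥65,173.42 × 29% = ¥18,900.29.
Line 2 (9264.26, Solune, 3,777 kg, ¥895,451.16):
Base rate for 9264.26 is ¥5.56/kg.
Origin Solune qualifies under the Tyrena–Solune agreement and 9264.26 is covered: preferential rate Free applies instead.
Duty = ¥895,451.16 × 0% = ¥0.00.
Line 3 (7213.56, Farena, 1,833 liters, ¥265,198.44):
Base rate for 7213.56 is 22%.
Additional duty on 7213.56 from Farena: +35.9%. Applied ad valorem rate: 22% + 35.9% = 57.9%.
Duty = ¥265,198.44 × 57.9% = ¥153,549.90.
Total = ¥18,900.29 + ¥0.00 + ¥153,549.90 = ¥172,450.19.

¥172,450.19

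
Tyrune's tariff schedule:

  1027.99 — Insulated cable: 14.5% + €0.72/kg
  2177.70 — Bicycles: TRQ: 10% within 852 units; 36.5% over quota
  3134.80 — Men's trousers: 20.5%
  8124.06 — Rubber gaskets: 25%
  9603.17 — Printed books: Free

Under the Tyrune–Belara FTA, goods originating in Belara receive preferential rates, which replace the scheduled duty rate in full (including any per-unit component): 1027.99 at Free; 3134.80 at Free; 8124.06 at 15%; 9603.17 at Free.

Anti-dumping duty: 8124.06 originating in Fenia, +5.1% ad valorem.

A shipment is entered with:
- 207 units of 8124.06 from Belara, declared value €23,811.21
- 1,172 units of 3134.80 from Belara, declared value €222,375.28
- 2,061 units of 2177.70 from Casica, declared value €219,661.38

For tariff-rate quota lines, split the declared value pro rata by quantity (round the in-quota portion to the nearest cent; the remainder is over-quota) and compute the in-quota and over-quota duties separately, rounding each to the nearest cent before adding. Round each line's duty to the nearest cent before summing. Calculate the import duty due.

€59,684.46

Line 1 (8124.06, Belara, 207 units, €23,811.21):
Base rate for 8124.06 is 25%.
Origin Belara qualifies under the Tyrune–Belara agreement and 8124.06 is covered: preferential rate 15% applies instead.
The additional-duty order on 8124.06 targets Fenia, not Belara; it does not apply.
Duty = €23,811.21 × 15% = €3,571.68.
Line 2 (3134.80, Belara, 1,172 units, €222,375.28):
Base rate for 3134.80 is 20.5%.
Origin Belara qualifies under the Tyrune–Belara agreement and 3134.80 is covered: preferential rate Free applies instead.
Duty = €222,375.28 × 0% = €0.00.
Line 3 (2177.70, Casica, 2,061 units, €219,661.38):
Code 2177.70 is under a tariff-rate quota (threshold 852 units). In-quota: 852 units at 10%; over-quota: 1,209 units at 36.5%.
Pro-rata value split: in-quota = €219,661.38 × 852/2,061 = €90,806.16; over-quota = €219,661.38 − €90,806.16 = €128,855.22.
In-quota duty = €90,806.16 × 10% = €9,080.62. Over-quota duty = €128,855.22 × 36.5% = €47,032.16.
Line duty = €9,080.62 + €47,032.16 = €56,112.78.
Total = €3,571.68 + €0.00 + €56,112.78 = €59,684.46.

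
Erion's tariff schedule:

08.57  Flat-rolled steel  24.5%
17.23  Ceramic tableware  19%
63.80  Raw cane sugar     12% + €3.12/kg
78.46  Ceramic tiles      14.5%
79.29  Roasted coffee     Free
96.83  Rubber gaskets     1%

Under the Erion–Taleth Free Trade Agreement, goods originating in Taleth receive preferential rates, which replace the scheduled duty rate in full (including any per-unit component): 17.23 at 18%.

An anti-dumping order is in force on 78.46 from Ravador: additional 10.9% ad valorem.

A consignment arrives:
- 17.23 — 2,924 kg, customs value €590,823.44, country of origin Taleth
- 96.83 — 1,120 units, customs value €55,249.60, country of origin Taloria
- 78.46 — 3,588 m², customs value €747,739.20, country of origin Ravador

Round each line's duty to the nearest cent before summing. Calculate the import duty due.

Line 1 (17.23, Taleth, 2,924 kg, €590,823.44):
Base rate for 17.23 is 19%.
Origin Taleth qualifies under the Erion–Taleth agreement and 17.23 is covered: preferential rate 18% applies instead.
Duty = €590,823.44 × 18% = €106,348.22.
Line 2 (96.83, Taloria, 1,120 units, €55,249.60):
Base rate for 96.83 is 1%.
Duty = €55,249.60 × 1% = €552.50.
Line 3 (78.46, Ravador, 3,588 m², €747,739.20):
Base rate for 78.46 is 14.5%.
Additional duty on 78.46 from Ravador: +10.9%. Applied ad valorem rate: 14.5% + 10.9% = 25.4%.
Duty = €747,739.20 × 25.4% = €189,925.76.
Total = €106,348.22 + €552.50 + €189,925.76 = €296,826.48.

€296,826.48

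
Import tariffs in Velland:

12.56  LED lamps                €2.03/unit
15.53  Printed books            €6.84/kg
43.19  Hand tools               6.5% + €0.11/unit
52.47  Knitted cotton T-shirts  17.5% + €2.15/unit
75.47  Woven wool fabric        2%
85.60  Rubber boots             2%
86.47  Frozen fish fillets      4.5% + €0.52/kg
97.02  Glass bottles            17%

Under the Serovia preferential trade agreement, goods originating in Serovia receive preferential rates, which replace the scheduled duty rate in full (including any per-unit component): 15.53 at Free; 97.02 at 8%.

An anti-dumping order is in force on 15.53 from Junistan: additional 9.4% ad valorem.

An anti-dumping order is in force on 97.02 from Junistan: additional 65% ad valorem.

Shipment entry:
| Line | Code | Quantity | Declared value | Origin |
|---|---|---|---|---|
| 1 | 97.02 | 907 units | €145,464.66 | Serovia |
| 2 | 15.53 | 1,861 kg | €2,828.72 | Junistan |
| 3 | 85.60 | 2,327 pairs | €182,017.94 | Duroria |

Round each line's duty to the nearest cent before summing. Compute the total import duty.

€28,272.67

Line 1 (97.02, Serovia, 907 units, €145,464.66):
Base rate for 97.02 is 17%.
Origin Serovia qualifies under the Velland–Serovia agreement and 97.02 is covered: preferential rate 8% applies instead.
The additional-duty order on 97.02 targets Junistan, not Serovia; it does not apply.
Duty = €145,464.66 × 8% = €11,637.17.
Line 2 (15.53, Junistan, 1,861 kg, €2,828.72):
Base rate for 15.53 is €6.84/kg.
15.53 has an FTA preferential rate, but origin Junistan is not Serovia; base rate stands.
Additional duty on 15.53 from Junistan: +9.4% ad valorem. Applied ad valorem rate = 9.4%.
Duty = €2,828.72 × 9.4% + 1,861 × €6.84 = €12,995.14.
Line 3 (85.60, Duroria, 2,327 pairs, €182,017.94):
Base rate for 85.60 is 2%.
Duty = €182,017.94 × 2% = €3,640.36.
Total = €11,637.17 + €12,995.14 + €3,640.36 = €28,272.67.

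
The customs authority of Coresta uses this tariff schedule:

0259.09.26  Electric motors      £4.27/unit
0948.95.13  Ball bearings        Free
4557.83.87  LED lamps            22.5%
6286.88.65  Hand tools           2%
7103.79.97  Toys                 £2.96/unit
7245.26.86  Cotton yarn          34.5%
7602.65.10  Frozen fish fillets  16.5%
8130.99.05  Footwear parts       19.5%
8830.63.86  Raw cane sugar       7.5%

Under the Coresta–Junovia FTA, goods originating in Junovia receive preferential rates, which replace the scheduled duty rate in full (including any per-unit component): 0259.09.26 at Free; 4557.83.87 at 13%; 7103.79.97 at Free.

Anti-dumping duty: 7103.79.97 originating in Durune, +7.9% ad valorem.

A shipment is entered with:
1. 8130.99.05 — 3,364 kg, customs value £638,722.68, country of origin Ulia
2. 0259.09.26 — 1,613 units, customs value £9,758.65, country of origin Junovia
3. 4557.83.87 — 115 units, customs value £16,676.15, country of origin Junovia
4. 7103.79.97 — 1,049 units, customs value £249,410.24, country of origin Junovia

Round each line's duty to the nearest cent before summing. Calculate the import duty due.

Line 1 (8130.99.05, Ulia, 3,364 kg, £638,722.68):
Base rate for 8130.99.05 is 19.5%.
Duty = £638,722.68 × 19.5% = £124,550.92.
Line 2 (0259.09.26, Junovia, 1,613 units, £9,758.65):
Base rate for 0259.09.26 is £4.27/unit.
Origin Junovia qualifies under the Coresta–Junovia agreement and 0259.09.26 is covered: preferential rate Free applies instead.
Duty = £9,758.65 × 0% = £0.00.
Line 3 (4557.83.87, Junovia, 115 units, £16,676.15):
Base rate for 4557.83.87 is 22.5%.
Origin Junovia qualifies under the Coresta–Junovia agreement and 4557.83.87 is covered: preferential rate 13% applies instead.
Duty = £16,676.15 × 13% = £2,167.90.
Line 4 (7103.79.97, Junovia, 1,049 units, £249,410.24):
Base rate for 7103.79.97 is £2.96/unit.
Origin Junovia qualifies under the Coresta–Junovia agreement and 7103.79.97 is covered: preferential rate Free applies instead.
The additional-duty order on 7103.79.97 targets Durune, not Junovia; it does not apply.
Duty = £249,410.24 × 0% = £0.00.
Total = £124,550.92 + £0.00 + £2,167.90 + £0.00 = £126,718.82.

£126,718.82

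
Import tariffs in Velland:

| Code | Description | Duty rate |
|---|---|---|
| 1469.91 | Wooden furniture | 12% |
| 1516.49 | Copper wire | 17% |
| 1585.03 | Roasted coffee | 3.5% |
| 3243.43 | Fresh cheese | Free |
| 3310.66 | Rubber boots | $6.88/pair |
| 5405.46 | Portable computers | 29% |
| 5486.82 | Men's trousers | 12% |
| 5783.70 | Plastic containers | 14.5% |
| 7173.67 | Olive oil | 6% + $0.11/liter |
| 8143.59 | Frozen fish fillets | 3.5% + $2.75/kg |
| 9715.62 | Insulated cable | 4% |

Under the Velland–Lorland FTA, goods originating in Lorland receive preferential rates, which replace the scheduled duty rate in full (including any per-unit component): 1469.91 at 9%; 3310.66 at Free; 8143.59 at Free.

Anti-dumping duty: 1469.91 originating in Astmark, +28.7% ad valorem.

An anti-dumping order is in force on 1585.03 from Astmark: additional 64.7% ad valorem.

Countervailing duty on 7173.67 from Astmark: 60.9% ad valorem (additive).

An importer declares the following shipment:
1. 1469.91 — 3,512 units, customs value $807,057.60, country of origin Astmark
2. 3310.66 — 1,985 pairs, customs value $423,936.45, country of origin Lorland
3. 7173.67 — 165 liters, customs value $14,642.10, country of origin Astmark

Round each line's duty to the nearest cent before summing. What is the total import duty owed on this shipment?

Line 1 (1469.91, Astmark, 3,512 units, $807,057.60):
Base rate for 1469.91 is 12%.
1469.91 has an FTA preferential rate, but origin Astmark is not Lorland; base rate stands.
Additional duty on 1469.91 from Astmark: +28.7%. Applied ad valorem rate: 12% + 28.7% = 40.7%.
Duty = $807,057.60 × 40.7% = $328,472.44.
Line 2 (3310.66, Lorland, 1,985 pairs, $423,936.45):
Base rate for 3310.66 is $6.88/pair.
Origin Lorland qualifies under the Velland–Lorland agreement and 3310.66 is covered: preferential rate Free applies instead.
Duty = $423,936.45 × 0% = $0.00.
Line 3 (7173.67, Astmark, 165 liters, $14,642.10):
Base rate for 7173.67 is 6% + $0.11/liter.
Additional duty on 7173.67 from Astmark: +60.9%. Applied ad valorem rate: 6% + 60.9% = 66.9%.
Duty = $14,642.10 × 66.9% + 165 × $0.11 = $9,813.71.
Total = $328,472.44 + $0.00 + $9,813.71 = $338,286.15.

$338,286.15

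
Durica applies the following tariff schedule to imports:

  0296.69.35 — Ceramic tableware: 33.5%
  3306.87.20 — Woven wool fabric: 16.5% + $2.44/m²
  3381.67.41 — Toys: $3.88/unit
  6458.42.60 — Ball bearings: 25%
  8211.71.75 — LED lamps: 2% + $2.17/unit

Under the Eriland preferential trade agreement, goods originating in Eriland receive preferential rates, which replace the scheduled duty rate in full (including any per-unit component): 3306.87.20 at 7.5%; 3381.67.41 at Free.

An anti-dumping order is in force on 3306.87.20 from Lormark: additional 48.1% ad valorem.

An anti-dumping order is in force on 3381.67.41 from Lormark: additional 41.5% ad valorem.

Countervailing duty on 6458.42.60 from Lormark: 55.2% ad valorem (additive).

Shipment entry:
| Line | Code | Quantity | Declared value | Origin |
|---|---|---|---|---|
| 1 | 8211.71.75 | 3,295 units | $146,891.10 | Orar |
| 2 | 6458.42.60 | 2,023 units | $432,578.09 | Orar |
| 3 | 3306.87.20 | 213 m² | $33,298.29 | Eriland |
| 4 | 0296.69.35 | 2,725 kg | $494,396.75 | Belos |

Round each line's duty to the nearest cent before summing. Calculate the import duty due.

$286,352.77

Line 1 (8211.71.75, Orar, 3,295 units, $146,891.10):
Base rate for 8211.71.75 is 2% + $2.17/unit.
Duty = $146,891.10 × 2% + 3,295 × $2.17 = $10,087.97.
Line 2 (6458.42.60, Orar, 2,023 units, $432,578.09):
Base rate for 6458.42.60 is 25%.
The additional-duty order on 6458.42.60 targets Lormark, not Orar; it does not apply.
Duty = $432,578.09 × 25% = $108,144.52.
Line 3 (3306.87.20, Eriland, 213 m², $33,298.29):
Base rate for 3306.87.20 is 16.5% + $2.44/m².
Origin Eriland qualifies under the Durica–Eriland agreement and 3306.87.20 is covered: preferential rate 7.5% applies instead.
The additional-duty order on 3306.87.20 targets Lormark, not Eriland; it does not apply.
Duty = $33,298.29 × 7.5% = $2,497.37.
Line 4 (0296.69.35, Belos, 2,725 kg, $494,396.75):
Base rate for 0296.69.35 is 33.5%.
Duty = $494,396.75 × 33.5% = $165,622.91.
Total = $10,087.97 + $108,144.52 + $2,497.37 + $165,622.91 = $286,352.77.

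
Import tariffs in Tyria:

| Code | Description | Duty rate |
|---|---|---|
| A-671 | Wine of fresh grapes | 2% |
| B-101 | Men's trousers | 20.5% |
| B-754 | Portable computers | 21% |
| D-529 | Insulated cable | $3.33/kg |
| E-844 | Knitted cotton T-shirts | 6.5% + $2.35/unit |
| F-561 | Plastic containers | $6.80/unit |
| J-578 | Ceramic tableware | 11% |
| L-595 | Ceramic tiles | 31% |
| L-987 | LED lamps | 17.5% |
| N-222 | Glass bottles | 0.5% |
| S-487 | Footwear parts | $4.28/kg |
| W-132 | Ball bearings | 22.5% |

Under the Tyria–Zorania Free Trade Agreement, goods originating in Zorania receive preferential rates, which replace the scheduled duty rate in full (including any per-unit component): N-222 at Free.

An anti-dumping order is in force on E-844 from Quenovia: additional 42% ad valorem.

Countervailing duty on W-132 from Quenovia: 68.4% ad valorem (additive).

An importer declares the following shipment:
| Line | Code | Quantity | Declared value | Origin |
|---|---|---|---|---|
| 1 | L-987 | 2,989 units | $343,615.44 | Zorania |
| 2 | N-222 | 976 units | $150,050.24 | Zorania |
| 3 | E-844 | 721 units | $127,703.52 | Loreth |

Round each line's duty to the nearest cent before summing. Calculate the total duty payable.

Line 1 (L-987, Zorania, 2,989 units, $343,615.44):
Base rate for L-987 is 17.5%.
Origin Zorania is the FTA partner but L-987 is not on the preference list; base rate stands.
Duty = $343,615.44 × 17.5% = $60,132.70.
Line 2 (N-222, Zorania, 976 units, $150,050.24):
Base rate for N-222 is 0.5%.
Origin Zorania qualifies under the Tyria–Zorania agreement and N-222 is covered: preferential rate Free applies instead.
Duty = $150,050.24 × 0% = $0.00.
Line 3 (E-844, Loreth, 721 units, $127,703.52):
Base rate for E-844 is 6.5% + $2.35/unit.
The additional-duty order on E-844 targets Quenovia, not Loreth; it does not apply.
Duty = $127,703.52 × 6.5% + 721 × $2.35 = $9,995.08.
Total = $60,132.70 + $0.00 + $9,995.08 = $70,127.78.

$70,127.78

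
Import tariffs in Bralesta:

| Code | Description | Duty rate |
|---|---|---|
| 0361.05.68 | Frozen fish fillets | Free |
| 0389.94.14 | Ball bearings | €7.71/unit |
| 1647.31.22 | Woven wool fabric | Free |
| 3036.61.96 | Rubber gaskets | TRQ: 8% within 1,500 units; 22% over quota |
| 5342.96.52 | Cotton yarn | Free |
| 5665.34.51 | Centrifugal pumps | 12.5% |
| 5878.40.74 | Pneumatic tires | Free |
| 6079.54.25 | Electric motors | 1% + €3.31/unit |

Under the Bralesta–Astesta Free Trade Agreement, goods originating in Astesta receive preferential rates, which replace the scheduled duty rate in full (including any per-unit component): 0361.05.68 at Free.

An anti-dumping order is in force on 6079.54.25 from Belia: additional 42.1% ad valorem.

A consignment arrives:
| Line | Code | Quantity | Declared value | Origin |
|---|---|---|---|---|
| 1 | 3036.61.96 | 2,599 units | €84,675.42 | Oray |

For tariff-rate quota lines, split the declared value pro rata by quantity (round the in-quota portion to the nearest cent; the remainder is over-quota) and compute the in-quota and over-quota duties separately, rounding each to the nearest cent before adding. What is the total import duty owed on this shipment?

€11,786.79

Line 1 (3036.61.96, Oray, 2,599 units, €84,675.42):
Code 3036.61.96 is under a tariff-rate quota (threshold 1,500 units). In-quota: 1,500 units at 8%; over-quota: 1,099 units at 22%.
Pro-rata value split: in-quota = €84,675.42 × 1,500/2,599 = €48,870.00; over-quota = €84,675.42 − €48,870.00 = €35,805.42.
In-quota duty = €48,870.00 × 8% = €3,909.60. Over-quota duty = €35,805.42 × 22% = €7,877.19.
Line duty = €3,909.60 + €7,877.19 = €11,786.79.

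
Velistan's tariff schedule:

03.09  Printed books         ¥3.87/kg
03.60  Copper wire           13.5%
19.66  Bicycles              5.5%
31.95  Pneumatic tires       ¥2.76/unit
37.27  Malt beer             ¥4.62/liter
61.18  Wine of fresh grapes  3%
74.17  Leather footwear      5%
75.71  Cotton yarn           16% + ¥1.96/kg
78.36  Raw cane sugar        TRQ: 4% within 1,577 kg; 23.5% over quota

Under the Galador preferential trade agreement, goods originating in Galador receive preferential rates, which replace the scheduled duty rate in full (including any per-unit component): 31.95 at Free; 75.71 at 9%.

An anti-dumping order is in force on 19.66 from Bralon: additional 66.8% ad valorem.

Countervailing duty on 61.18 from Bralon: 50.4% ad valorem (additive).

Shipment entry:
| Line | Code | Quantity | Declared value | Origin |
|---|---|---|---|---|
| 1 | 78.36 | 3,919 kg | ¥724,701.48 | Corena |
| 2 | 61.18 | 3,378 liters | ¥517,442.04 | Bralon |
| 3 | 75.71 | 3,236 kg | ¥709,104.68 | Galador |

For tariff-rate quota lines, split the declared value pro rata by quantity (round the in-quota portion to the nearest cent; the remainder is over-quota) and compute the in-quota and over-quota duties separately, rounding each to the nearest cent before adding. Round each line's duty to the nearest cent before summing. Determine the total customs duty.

¥453,572.64

Line 1 (78.36, Corena, 3,919 kg, ¥724,701.48):
Code 78.36 is under a tariff-rate quota (threshold 1,577 kg). In-quota: 1,577 kg at 4%; over-quota: 2,342 kg at 23.5%.
Pro-rata value split: in-quota = ¥724,701.48 × 1,577/3,919 = ¥291,618.84; over-quota = ¥724,701.48 − ¥291,618.84 = ¥433,082.64.
In-quota duty = ¥291,618.84 × 4% = ¥11,664.75. Over-quota duty = ¥433,082.64 × 23.5% = ¥101,774.42.
Line duty = ¥11,664.75 + ¥101,774.42 = ¥113,439.17.
Line 2 (61.18, Bralon, 3,378 liters, ¥517,442.04):
Base rate for 61.18 is 3%.
Additional duty on 61.18 from Bralon: +50.4%. Applied ad valorem rate: 3% + 50.4% = 53.4%.
Duty = ¥517,442.04 × 53.4% = ¥276,314.05.
Line 3 (75.71, Galador, 3,236 kg, ¥709,104.68):
Base rate for 75.71 is 16% + ¥1.96/kg.
Origin Galador qualifies under the Velistan–Galador agreement and 75.71 is covered: preferential rate 9% applies instead.
Duty = ¥709,104.68 × 9% = ¥63,819.42.
Total = ¥113,439.17 + ¥276,314.05 + ¥63,819.42 = ¥453,572.64.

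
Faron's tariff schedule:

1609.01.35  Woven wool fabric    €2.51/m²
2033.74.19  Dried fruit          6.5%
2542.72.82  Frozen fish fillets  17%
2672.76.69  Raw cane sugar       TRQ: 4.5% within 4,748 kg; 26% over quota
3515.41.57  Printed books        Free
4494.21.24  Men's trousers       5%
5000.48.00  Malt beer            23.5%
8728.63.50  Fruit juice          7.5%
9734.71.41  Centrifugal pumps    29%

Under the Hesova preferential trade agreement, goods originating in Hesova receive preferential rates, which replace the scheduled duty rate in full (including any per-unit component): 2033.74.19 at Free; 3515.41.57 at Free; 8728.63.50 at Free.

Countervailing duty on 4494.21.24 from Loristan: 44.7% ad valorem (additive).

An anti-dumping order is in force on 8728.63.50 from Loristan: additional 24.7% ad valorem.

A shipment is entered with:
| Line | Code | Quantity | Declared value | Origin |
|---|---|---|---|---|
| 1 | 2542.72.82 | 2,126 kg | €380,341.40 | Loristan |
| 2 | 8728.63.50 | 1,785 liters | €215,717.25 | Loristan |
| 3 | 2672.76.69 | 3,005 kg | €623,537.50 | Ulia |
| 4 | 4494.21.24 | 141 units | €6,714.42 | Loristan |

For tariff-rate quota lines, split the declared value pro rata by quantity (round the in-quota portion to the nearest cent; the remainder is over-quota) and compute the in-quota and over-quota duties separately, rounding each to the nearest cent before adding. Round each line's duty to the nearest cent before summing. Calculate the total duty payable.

Line 1 (2542.72.82, Loristan, 2,126 kg, €380,341.40):
Base rate for 2542.72.82 is 17%.
Duty = €380,341.40 × 17% = €64,658.04.
Line 2 (8728.63.50, Loristan, 1,785 liters, €215,717.25):
Base rate for 8728.63.50 is 7.5%.
8728.63.50 has an FTA preferential rate, but origin Loristan is not Hesova; base rate stands.
Additional duty on 8728.63.50 from Loristan: +24.7%. Applied ad valorem rate: 7.5% + 24.7% = 32.2%.
Duty = €215,717.25 × 32.2% = €69,460.95.
Line 3 (2672.76.69, Ulia, 3,005 kg, €623,537.50):
Code 2672.76.69 is under a tariff-rate quota (threshold 4,748 kg). Quantity 3,005 kg is within the quota, so the in-quota rate 4.5% applies to the full value.
Duty = €623,537.50 × 4.5% = €28,059.19.
Line 4 (4494.21.24, Loristan, 141 units, €6,714.42):
Base rate for 4494.21.24 is 5%.
Additional duty on 4494.21.24 from Loristan: +44.7%. Applied ad valorem rate: 5% + 44.7% = 49.7%.
Duty = €6,714.42 × 49.7% = €3,337.07.
Total = €64,658.04 + €69,460.95 + €28,059.19 + €3,337.07 = €165,515.25.

€165,515.25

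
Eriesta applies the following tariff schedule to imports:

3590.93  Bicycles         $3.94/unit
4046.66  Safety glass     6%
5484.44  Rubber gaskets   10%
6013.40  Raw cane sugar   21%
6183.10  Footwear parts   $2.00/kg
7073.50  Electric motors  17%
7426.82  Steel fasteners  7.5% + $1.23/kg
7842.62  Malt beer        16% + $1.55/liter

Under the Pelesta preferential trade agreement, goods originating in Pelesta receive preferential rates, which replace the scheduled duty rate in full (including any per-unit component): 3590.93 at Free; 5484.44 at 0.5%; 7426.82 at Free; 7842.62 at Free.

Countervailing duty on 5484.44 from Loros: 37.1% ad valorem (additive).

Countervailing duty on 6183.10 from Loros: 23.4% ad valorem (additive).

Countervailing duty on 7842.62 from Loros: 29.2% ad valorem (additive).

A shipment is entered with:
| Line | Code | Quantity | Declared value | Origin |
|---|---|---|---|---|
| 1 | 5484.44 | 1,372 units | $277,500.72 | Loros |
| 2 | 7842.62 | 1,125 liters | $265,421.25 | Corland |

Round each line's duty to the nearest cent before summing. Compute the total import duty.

Line 1 (5484.44, Loros, 1,372 units, $277,500.72):
Base rate for 5484.44 is 10%.
5484.44 has an FTA preferential rate, but origin Loros is not Pelesta; base rate stands.
Additional duty on 5484.44 from Loros: +37.1%. Applied ad valorem rate: 10% + 37.1% = 47.1%.
Duty = $277,500.72 × 47.1% = $130,702.84.
Line 2 (7842.62, Corland, 1,125 liters, $265,421.25):
Base rate for 7842.62 is 16% + $1.55/liter.
7842.62 has an FTA preferential rate, but origin Corland is not Pelesta; base rate stands.
The additional-duty order on 7842.62 targets Loros, not Corland; it does not apply.
Duty = $265,421.25 × 16% + 1,125 × $1.55 = $44,211.15.
Total = $130,702.84 + $44,211.15 = $174,913.99.

$174,913.99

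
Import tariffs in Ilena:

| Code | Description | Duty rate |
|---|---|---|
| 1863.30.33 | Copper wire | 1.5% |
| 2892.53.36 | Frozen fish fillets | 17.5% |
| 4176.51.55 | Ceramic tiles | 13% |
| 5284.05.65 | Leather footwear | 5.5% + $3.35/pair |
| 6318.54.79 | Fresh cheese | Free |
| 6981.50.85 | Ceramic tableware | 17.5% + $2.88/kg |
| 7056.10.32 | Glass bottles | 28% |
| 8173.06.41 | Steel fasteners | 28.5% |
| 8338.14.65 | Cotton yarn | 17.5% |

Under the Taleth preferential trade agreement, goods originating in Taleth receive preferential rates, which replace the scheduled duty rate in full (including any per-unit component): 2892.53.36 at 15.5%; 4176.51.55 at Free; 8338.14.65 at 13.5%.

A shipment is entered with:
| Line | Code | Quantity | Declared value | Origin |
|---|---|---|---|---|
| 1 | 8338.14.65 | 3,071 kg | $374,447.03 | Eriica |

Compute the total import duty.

$65,528.23

Line 1 (8338.14.65, Eriica, 3,071 kg, $374,447.03):
Base rate for 8338.14.65 is 17.5%.
8338.14.65 has an FTA preferential rate, but origin Eriica is not Taleth; base rate stands.
Duty = $374,447.03 × 17.5% = $65,528.23.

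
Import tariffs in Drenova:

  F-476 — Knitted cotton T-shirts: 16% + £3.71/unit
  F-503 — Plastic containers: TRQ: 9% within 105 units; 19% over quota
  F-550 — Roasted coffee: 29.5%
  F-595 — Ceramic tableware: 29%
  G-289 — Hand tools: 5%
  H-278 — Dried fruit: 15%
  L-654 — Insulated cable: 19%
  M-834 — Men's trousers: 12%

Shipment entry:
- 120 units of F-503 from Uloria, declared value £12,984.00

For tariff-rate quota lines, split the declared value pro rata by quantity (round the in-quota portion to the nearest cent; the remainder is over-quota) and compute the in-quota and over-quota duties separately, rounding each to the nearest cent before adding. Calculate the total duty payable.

Line 1 (F-503, Uloria, 120 units, £12,984.00):
Code F-503 is under a tariff-rate quota (threshold 105 units). In-quota: 105 units at 9%; over-quota: 15 units at 19%.
Pro-rata value split: in-quota = £12,984.00 × 105/120 = £11,361.00; over-quota = £12,984.00 − £11,361.00 = £1,623.00.
In-quota duty = £11,361.00 × 9% = £1,022.49. Over-quota duty = £1,623.00 × 19% = £308.37.
Line duty = £1,022.49 + £308.37 = £1,330.86.

£1,330.86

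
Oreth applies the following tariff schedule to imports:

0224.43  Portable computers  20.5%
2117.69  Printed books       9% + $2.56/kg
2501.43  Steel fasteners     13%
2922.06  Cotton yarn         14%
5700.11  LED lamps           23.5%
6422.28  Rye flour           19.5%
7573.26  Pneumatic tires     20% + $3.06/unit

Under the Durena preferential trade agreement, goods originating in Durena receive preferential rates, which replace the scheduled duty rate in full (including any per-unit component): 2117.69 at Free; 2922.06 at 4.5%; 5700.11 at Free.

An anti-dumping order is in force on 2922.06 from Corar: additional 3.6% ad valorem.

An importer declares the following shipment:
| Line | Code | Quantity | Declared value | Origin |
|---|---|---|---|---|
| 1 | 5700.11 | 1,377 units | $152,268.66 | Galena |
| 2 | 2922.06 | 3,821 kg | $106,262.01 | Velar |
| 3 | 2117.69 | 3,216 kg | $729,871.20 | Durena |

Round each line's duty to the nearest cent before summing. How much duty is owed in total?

$50,659.82

Line 1 (5700.11, Galena, 1,377 units, $152,268.66):
Base rate for 5700.11 is 23.5%.
5700.11 has an FTA preferential rate, but origin Galena is not Durena; base rate stands.
Duty = $152,268.66 × 23.5% = $35,783.14.
Line 2 (2922.06, Velar, 3,821 kg, $106,262.01):
Base rate for 2922.06 is 14%.
2922.06 has an FTA preferential rate, but origin Velar is not Durena; base rate stands.
The additional-duty order on 2922.06 targets Corar, not Velar; it does not apply.
Duty = $106,262.01 × 14% = $14,876.68.
Line 3 (2117.69, Durena, 3,216 kg, $729,871.20):
Base rate for 2117.69 is 9% + $2.56/kg.
Origin Durena qualifies under the Oreth–Durena agreement and 2117.69 is covered: preferential rate Free applies instead.
Duty = $729,871.20 × 0% = $0.00.
Total = $35,783.14 + $14,876.68 + $0.00 = $50,659.82.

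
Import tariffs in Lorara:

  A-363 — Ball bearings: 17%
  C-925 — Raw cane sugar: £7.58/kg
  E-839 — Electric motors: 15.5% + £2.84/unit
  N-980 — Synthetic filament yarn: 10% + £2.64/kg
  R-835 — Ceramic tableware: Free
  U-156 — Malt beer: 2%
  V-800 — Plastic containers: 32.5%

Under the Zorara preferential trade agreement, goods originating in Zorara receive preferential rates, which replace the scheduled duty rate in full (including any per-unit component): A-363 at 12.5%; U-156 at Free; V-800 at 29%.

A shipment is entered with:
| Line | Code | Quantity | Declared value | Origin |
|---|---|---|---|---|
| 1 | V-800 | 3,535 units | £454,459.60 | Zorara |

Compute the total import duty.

£131,793.28

Line 1 (V-800, Zorara, 3,535 units, £454,459.60):
Base rate for V-800 is 32.5%.
Origin Zorara qualifies under the Lorara–Zorara agreement and V-800 is covered: preferential rate 29% applies instead.
Duty = £454,459.60 × 29% = £131,793.28.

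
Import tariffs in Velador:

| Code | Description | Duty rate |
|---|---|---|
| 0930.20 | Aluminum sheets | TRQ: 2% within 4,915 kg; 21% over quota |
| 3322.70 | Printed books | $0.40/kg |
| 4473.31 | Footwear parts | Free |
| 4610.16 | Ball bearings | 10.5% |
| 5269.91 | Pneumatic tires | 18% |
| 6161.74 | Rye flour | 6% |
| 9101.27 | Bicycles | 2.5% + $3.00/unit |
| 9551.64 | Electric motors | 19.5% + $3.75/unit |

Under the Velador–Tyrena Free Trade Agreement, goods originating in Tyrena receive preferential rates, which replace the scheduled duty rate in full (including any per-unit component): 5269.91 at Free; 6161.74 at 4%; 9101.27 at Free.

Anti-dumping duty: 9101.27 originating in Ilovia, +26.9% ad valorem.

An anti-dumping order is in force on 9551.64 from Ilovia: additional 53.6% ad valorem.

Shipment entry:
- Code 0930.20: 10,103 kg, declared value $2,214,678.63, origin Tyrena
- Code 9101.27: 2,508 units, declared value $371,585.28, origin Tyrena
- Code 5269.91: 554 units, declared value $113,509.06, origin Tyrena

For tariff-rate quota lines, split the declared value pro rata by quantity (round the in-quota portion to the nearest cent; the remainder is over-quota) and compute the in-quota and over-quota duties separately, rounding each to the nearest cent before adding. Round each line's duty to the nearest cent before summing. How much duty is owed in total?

$260,373.25

Line 1 (0930.20, Tyrena, 10,103 kg, $2,214,678.63):
Code 0930.20 is under a tariff-rate quota (threshold 4,915 kg). In-quota: 4,915 kg at 2%; over-quota: 5,188 kg at 21%.
Pro-rata value split: in-quota = $2,214,678.63 × 4,915/10,103 = $1,077,417.15; over-quota = $2,214,678.63 − $1,077,417.15 = $1,137,261.48.
In-quota duty = $1,077,417.15 × 2% = $21,548.34. Over-quota duty = $1,137,261.48 × 21% = $238,824.91.
Line duty = $21,548.34 + $238,824.91 = $260,373.25.
Line 2 (9101.27, Tyrena, 2,508 units, $371,585.28):
Base rate for 9101.27 is 2.5% + $3.00/unit.
Origin Tyrena qualifies under the Velador–Tyrena agreement and 9101.27 is covered: preferential rate Free applies instead.
The additional-duty order on 9101.27 targets Ilovia, not Tyrena; it does not apply.
Duty = $371,585.28 × 0% = $0.00.
Line 3 (5269.91, Tyrena, 554 units, $113,509.06):
Base rate for 5269.91 is 18%.
Origin Tyrena qualifies under the Velador–Tyrena agreement and 5269.91 is covered: preferential rate Free applies instead.
Duty = $113,509.06 × 0% = $0.00.
Total = $260,373.25 + $0.00 + $0.00 = $260,373.25.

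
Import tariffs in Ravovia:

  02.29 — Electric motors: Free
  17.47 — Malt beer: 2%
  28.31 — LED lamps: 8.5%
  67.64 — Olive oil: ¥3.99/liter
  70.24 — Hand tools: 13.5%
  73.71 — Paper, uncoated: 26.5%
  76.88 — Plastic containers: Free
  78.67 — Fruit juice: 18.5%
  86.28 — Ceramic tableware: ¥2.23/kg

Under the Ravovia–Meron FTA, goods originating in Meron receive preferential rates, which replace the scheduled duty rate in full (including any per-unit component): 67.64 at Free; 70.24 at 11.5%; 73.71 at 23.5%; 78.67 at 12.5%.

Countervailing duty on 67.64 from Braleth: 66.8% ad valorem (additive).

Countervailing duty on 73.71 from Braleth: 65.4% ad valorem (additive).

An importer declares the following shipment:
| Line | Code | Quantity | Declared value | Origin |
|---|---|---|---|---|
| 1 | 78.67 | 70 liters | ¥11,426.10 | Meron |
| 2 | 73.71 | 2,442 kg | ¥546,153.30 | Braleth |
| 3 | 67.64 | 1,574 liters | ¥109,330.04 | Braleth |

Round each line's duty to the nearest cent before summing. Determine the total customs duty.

¥582,655.87

Line 1 (78.67, Meron, 70 liters, ¥11,426.10):
Base rate for 78.67 is 18.5%.
Origin Meron qualifies under the Ravovia–Meron agreement and 78.67 is covered: preferential rate 12.5% applies instead.
Duty = ¥11,426.10 × 12.5% = ¥1,428.26.
Line 2 (73.71, Braleth, 2,442 kg, ¥546,153.30):
Base rate for 73.71 is 26.5%.
73.71 has an FTA preferential rate, but origin Braleth is not Meron; base rate stands.
Additional duty on 73.71 from Braleth: +65.4%. Applied ad valorem rate: 26.5% + 65.4% = 91.9%.
Duty = ¥546,153.30 × 91.9% = ¥501,914.88.
Line 3 (67.64, Braleth, 1,574 liters, ¥109,330.04):
Base rate for 67.64 is ¥3.99/liter.
67.64 has an FTA preferential rate, but origin Braleth is not Meron; base rate stands.
Additional duty on 67.64 from Braleth: +66.8% ad valorem. Applied ad valorem rate = 66.8%.
Duty = ¥109,330.04 × 66.8% + 1,574 × ¥3.99 = ¥79,312.73.
Total = ¥1,428.26 + ¥501,914.88 + ¥79,312.73 = ¥582,655.87.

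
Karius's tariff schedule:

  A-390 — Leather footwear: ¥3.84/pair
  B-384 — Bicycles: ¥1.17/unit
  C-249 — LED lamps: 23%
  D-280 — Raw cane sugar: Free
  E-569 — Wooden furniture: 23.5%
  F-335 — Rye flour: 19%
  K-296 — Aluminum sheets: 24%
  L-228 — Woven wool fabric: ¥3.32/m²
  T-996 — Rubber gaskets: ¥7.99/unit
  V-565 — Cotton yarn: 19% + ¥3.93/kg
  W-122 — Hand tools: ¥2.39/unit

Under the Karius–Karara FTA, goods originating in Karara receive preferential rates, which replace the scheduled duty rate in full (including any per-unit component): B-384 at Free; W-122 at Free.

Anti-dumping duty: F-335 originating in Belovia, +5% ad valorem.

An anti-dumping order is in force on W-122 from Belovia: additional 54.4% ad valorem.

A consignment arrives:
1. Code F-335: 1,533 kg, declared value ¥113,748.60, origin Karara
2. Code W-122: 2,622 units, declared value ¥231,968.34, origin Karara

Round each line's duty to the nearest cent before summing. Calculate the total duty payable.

Line 1 (F-335, Karara, 1,533 kg, ¥113,748.60):
Base rate for F-335 is 19%.
Origin Karara is the FTA partner but F-335 is not on the preference list; base rate stands.
The additional-duty order on F-335 targets Belovia, not Karara; it does not apply.
Duty = ¥113,748.60 × 19% = ¥21,612.23.
Line 2 (W-122, Karara, 2,622 units, ¥231,968.34):
Base rate for W-122 is ¥2.39/unit.
Origin Karara qualifies under the Karius–Karara agreement and W-122 is covered: preferential rate Free applies instead.
The additional-duty order on W-122 targets Belovia, not Karara; it does not apply.
Duty = ¥231,968.34 × 0% = ¥0.00.
Total = ¥21,612.23 + ¥0.00 = ¥21,612.23.

¥21,612.23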